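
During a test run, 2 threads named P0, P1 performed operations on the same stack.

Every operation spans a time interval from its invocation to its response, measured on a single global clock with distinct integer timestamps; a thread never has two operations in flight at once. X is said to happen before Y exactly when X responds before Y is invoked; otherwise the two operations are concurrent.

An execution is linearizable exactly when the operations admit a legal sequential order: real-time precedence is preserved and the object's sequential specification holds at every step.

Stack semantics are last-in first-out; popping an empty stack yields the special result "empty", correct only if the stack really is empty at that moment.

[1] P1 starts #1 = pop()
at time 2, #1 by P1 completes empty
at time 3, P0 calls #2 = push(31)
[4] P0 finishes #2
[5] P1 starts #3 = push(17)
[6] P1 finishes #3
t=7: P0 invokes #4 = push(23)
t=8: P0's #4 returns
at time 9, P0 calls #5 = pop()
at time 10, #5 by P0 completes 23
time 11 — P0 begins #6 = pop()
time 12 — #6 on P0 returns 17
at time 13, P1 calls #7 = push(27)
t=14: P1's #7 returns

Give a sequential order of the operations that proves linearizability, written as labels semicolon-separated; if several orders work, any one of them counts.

#1; #2; #3; #4; #5; #6; #7

after step 1 (#1 pop() → empty): stack <>
after step 2 (#2 push(31)): stack <31>
after step 3 (#3 push(17)): stack <31,17>
after step 4 (#4 push(23)): stack <31,17,23>
after step 5 (#5 pop() → 23): stack <31,17>
after step 6 (#6 pop() → 17): stack <31>
after step 7 (#7 push(27)): stack <31,27>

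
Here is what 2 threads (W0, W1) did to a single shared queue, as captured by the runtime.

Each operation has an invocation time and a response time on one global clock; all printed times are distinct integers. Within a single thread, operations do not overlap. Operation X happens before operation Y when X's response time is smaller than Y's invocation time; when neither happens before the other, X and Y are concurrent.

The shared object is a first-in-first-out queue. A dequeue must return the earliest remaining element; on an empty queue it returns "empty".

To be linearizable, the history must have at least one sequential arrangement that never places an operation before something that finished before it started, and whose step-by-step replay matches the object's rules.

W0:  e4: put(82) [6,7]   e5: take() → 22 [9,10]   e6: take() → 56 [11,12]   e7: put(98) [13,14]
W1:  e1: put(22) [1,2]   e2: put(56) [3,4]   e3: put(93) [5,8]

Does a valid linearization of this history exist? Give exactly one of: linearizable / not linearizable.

linearizable

a witness: e1, e2, e3, e4, e5, e6, e7
after step 1 (e1 put(22)): queue <22>
after step 2 (e2 put(56)): queue <22,56>
after step 3 (e3 put(93)): queue <22,56,93>
after step 4 (e4 put(82)): queue <22,56,93,82>
after step 5 (e5 take() → 22): queue <56,93,82>
after step 6 (e6 take() → 56): queue <93,82>
after step 7 (e7 put(98)): queue <93,82,98>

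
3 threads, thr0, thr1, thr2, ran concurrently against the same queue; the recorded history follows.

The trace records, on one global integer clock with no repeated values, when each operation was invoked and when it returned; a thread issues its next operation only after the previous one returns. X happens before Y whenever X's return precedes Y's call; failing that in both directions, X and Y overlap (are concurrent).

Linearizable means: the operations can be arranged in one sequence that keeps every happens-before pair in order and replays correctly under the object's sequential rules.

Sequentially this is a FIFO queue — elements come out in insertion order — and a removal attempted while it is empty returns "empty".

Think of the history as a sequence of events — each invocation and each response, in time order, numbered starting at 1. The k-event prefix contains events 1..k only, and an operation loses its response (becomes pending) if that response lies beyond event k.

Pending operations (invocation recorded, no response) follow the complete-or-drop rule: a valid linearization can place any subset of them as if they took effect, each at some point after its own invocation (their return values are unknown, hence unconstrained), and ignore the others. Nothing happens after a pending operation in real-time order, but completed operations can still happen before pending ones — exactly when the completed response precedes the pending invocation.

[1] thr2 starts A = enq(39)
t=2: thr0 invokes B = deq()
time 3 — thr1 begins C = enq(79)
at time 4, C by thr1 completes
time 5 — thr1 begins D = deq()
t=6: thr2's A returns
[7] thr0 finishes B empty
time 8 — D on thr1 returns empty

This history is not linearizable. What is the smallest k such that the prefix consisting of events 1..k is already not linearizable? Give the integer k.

events 1..7 are still linearizable — one witness is B, A, C:
step 1: B deq() → empty — queue <>
step 2: A enq(39) — queue <39>
step 3: C enq(79) — queue <39,79>
include event 8 — D responding at 8 — and every candidate order breaks
take A, B, C, D: step 2 already fails, because B deq() → empty cannot occur there
take A, C, B, D: step 3 already fails, because B deq() → empty cannot occur there

8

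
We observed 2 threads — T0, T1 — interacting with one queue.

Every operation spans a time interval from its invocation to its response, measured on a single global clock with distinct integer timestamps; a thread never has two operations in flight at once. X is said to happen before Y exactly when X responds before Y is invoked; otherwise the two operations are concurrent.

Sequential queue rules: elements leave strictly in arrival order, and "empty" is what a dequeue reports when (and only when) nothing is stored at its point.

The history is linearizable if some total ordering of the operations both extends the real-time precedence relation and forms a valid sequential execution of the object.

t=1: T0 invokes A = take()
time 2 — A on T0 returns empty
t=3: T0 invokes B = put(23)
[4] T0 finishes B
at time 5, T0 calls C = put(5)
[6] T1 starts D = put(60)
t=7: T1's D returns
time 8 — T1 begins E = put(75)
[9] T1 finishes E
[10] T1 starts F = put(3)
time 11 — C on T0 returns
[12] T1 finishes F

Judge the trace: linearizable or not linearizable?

linearizable

witness order: A, B, C, D, E, F
1. A take() → empty, leaving queue <>
2. B put(23), leaving queue <23>
3. C put(5), leaving queue <23,5>
4. D put(60), leaving queue <23,5,60>
5. E put(75), leaving queue <23,5,60,75>
6. F put(3), leaving queue <23,5,60,75,3>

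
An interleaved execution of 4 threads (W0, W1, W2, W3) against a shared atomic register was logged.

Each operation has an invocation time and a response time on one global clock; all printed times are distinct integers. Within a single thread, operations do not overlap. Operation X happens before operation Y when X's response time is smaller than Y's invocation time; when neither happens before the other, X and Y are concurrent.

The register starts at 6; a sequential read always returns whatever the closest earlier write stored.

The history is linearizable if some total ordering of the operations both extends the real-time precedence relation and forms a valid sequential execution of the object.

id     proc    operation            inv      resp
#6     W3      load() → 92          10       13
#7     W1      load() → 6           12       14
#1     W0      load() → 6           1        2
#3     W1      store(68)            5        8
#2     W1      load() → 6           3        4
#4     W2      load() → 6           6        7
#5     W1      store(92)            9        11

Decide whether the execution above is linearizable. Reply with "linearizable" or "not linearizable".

the violation lands at event 14, #7's response at time 14: events 1..13 linearize, events 1..14 do not
7 completed operations, 6 real-time-consistent orders — every atomic register replay fails
sample order #1, #2, #3, #4, #5, #6, #7 stalls at step 4 — #4 load() → 6 has no legal effect
sample order #1, #2, #3, #4, #5, #7, #6 stalls at step 4 — #4 load() → 6 has no legal effect

not linearizable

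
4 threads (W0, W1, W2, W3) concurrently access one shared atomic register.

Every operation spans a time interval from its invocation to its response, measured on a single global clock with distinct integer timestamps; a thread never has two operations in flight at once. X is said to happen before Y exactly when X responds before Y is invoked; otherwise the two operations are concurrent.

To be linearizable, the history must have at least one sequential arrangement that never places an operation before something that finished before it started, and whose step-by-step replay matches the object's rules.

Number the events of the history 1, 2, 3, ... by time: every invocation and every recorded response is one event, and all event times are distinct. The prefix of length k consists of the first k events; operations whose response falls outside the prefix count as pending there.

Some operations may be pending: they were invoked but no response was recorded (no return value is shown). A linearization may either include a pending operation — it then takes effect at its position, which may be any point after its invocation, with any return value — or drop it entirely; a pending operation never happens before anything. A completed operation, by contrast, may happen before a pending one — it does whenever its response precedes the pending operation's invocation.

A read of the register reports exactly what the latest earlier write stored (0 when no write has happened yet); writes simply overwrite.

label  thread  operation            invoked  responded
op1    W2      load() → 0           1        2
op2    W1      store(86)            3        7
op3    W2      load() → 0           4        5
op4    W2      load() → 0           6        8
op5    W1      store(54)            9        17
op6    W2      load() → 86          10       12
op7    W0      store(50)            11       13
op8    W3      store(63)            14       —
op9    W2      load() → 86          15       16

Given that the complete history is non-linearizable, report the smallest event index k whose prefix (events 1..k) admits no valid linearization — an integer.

one valid order for events 1..15 is op1, op3, op4, op2, op6, op5, op7:
1. op1 load() → 0, leaving value 0
2. op3 load() → 0, leaving value 0
3. op4 load() → 0, leaving value 0
4. op2 store(86), leaving value 86
5. op6 load() → 86, leaving value 86
6. op5 store(54) (pending, included), leaving value 54
7. op7 store(50), leaving value 50
adding event 16 (op9 responds at 16) leaves no legal real-time order
every completion of the 2 pending operations (op5, op8) was checked; none linearizes
one such order, op1, op2, op3, op4, op6, op7, op9 (pending dropped), breaks at step 3 where op3 load() → 0 is illegal
one such order, op1, op2, op3, op4, op7, op6, op9 (pending dropped), breaks at step 3 where op3 load() → 0 is illegal

16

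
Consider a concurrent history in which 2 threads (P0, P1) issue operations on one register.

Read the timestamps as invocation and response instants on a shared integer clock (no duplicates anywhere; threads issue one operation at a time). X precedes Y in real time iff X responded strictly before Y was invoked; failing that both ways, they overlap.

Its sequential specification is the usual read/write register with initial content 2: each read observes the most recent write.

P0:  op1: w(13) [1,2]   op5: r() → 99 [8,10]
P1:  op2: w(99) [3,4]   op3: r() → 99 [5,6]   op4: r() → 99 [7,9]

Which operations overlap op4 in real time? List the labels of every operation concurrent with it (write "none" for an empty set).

op5

op4 runs from 7 to 9; window-overlapping ops are concurrent
op1 [1,2]: before
op2 [3,4]: before
op3 [5,6]: before
op5 [8,10]: concurrent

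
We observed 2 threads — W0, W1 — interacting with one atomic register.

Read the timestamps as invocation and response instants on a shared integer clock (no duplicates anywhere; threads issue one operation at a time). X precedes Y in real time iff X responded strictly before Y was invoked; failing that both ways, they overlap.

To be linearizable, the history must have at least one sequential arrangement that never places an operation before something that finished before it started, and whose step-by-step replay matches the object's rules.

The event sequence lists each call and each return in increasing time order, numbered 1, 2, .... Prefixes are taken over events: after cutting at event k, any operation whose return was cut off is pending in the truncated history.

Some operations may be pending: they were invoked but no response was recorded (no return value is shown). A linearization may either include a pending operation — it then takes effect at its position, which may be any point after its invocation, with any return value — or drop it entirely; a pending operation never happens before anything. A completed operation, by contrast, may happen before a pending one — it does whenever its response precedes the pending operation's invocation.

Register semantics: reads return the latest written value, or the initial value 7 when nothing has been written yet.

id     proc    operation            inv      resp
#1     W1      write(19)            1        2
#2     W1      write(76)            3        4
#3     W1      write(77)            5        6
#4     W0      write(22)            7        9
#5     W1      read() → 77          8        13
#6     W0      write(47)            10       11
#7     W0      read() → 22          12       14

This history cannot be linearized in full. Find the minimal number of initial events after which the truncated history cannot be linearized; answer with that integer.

events 1..13 are linearizable; a witness order is #1, #2, #3, #5, #4, #6:
1. #1 write(19), leaving value 19
2. #2 write(76), leaving value 76
3. #3 write(77), leaving value 77
4. #5 read() → 77, leaving value 77
5. #4 write(22), leaving value 22
6. #6 write(47), leaving value 47
adding event 14 (#7 responds at 14) leaves no legal real-time order
take #1, #2, #3, #4, #5, #6, #7: step 5 already fails, because #5 read() → 77 cannot occur there
take #1, #2, #3, #4, #6, #5, #7: step 6 already fails, because #5 read() → 77 cannot occur there

14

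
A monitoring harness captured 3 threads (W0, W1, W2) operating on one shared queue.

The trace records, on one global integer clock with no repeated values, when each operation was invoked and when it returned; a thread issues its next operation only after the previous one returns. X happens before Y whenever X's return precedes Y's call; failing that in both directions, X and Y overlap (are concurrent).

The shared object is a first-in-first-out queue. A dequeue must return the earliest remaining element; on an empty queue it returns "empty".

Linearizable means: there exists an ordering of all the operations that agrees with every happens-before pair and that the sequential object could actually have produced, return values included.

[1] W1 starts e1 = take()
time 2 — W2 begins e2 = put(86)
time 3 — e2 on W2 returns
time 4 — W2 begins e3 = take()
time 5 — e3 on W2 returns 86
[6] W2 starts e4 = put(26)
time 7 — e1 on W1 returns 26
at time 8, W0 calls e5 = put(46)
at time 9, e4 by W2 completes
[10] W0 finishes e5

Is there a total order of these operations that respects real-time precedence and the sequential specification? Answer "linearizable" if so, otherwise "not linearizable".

witness order: e2, e3, e4, e1, e5
1. e2 put(86), leaving queue <86>
2. e3 take() → 86, leaving queue <>
3. e4 put(26), leaving queue <26>
4. e1 take() → 26, leaving queue <>
5. e5 put(46), leaving queue <46>

linearizable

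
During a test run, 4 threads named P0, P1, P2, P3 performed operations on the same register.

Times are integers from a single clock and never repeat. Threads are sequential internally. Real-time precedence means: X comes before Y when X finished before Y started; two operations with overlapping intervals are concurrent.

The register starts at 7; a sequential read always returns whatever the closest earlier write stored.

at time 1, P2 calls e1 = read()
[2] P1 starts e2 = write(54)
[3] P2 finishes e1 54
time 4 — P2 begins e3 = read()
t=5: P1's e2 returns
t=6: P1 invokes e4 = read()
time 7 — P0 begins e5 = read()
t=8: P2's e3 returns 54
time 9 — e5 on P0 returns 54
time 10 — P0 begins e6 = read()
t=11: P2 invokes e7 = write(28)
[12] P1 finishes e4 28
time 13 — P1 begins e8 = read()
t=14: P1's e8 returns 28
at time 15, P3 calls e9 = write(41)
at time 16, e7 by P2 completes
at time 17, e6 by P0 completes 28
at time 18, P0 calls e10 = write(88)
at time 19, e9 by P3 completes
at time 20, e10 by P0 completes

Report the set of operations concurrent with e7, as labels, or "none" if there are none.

e4, e6, e8, e9

overlap test against e7 [11,16]: concurrent iff the interval meets 11..16
e1 [1,3]: before
e2 [2,5]: before
e3 [4,8]: before
e4 [6,12]: concurrent
e5 [7,9]: before
e6 [10,17]: concurrent
e8 [13,14]: concurrent
e9 [15,19]: concurrent
e10 [18,20]: after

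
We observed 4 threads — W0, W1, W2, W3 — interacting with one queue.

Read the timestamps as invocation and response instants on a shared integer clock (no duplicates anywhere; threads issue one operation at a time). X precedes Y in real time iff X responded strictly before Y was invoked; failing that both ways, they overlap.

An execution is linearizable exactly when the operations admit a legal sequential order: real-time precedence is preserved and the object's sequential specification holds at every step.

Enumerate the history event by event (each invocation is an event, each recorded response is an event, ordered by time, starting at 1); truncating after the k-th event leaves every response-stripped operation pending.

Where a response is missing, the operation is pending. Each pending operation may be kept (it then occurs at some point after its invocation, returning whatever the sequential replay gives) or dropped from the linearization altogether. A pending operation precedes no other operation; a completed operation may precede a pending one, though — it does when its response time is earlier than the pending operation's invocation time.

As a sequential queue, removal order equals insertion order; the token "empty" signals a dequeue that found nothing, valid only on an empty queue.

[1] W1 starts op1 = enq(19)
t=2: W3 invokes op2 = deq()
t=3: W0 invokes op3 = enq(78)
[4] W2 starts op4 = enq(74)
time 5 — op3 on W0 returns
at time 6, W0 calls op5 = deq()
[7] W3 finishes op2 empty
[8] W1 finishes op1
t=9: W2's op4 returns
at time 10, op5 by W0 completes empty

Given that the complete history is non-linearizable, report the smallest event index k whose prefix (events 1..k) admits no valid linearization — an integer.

10

events 1..9 are linearizable; a witness order is op2, op1, op3, op4:
after step 1 (op2 deq() → empty): queue <>
after step 2 (op1 enq(19)): queue <19>
after step 3 (op3 enq(78)): queue <19,78>
after step 4 (op4 enq(74)): queue <19,78,74>
once event 10 joins (op5's response, time 10), exhaustive search finds no witness
sample order op1, op2, op3, op4, op5 stalls at step 2 — op2 deq() → empty has no legal effect
sample order op1, op2, op3, op5, op4 stalls at step 2 — op2 deq() → empty has no legal effect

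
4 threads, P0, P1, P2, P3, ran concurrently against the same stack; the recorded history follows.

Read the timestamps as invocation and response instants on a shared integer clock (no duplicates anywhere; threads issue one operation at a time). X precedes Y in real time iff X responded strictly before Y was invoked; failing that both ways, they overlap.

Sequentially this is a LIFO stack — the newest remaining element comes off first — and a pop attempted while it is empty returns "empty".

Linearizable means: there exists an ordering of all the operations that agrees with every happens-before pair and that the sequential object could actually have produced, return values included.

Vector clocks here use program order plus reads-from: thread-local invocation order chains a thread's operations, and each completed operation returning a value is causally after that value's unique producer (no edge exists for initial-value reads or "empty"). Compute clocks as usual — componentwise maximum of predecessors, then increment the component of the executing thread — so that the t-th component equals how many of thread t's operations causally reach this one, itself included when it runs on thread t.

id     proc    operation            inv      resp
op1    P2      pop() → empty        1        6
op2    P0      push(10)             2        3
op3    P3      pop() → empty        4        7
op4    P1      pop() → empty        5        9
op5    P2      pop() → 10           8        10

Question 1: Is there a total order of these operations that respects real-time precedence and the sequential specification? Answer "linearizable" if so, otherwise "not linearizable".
cut after 8 events: linearizable; cut after 9 events (op4 responds, time 9): not linearizable
every one of the 8 real-time-consistent orders over 4 completed stack ops fails the sequential spec
include/drop combinations of the 1 pending operation (op5) were all tried; none helps
e.g. op1, op2, op3, op4 (pending dropped): illegal at step 3, since op3 pop() → empty cannot apply there
e.g. op1, op2, op4, op3 (pending dropped): illegal at step 3, since op4 pop() → empty cannot apply there

not linearizable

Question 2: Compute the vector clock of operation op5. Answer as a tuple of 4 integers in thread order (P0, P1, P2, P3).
op3, invoked 4, has no incoming edges; only P3's bump applies → (0, 0, 0, 1)
op1, invoked 1, has no incoming edges; only P2's bump applies → (0, 0, 1, 0)
op4, invoked 5, has no incoming edges; only P1's bump applies → (0, 1, 0, 0)
op2, invoked 2, has no incoming edges; only P0's bump applies → (1, 0, 0, 0)
from VC(op1)=(0, 0, 1, 0), VC(op2)=(1, 0, 0, 0), op5 (invoked 8) maxes components and bumps P2 → (1, 0, 2, 0)
target: VC(op5) = (1, 0, 2, 0)

(1, 0, 2, 0)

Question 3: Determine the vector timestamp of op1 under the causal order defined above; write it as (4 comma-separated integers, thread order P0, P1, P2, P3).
root op op3, invoked 4: fresh clock plus P3's own tick → (0, 0, 0, 1)
root op op1, invoked 1: fresh clock plus P2's own tick → (0, 0, 1, 0)
root op op4, invoked 5: fresh clock plus P1's own tick → (0, 1, 0, 0)
root op op2, invoked 2: fresh clock plus P0's own tick → (1, 0, 0, 0)
op5 (invocation 8): componentwise max over VC(op1)=(0, 0, 1, 0), VC(op2)=(1, 0, 0, 0), +1 at P2, giving (1, 0, 2, 0)
target: VC(op1) = (0, 0, 1, 0)

(0, 0, 1, 0)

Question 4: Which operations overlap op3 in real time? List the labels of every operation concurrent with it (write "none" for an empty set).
op3 spans [4,7]: anything still running between times 4 and 7 counts as concurrent
op1 [1,6]: concurrent
op2 [2,3]: before
op4 [5,9]: concurrent
op5 [8,10]: after

op1, op4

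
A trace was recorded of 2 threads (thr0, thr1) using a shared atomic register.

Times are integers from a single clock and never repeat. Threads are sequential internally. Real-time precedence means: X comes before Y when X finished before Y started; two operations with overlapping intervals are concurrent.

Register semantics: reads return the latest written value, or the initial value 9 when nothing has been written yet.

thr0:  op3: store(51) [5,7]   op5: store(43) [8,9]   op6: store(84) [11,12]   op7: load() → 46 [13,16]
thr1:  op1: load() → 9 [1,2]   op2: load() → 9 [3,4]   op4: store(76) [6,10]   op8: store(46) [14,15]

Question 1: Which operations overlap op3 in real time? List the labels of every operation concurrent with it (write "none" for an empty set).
op4

op3 runs from 5 to 7; window-overlapping ops are concurrent
op1 [1,2]: before
op2 [3,4]: before
op4 [6,10]: concurrent
op5 [8,9]: after
op6 [11,12]: after
op7 [13,16]: after
op8 [14,15]: after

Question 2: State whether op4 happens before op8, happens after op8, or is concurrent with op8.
before

op4 spans [6,10], op8 spans [14,15]
resp(op4)=10 < inv(op8)=14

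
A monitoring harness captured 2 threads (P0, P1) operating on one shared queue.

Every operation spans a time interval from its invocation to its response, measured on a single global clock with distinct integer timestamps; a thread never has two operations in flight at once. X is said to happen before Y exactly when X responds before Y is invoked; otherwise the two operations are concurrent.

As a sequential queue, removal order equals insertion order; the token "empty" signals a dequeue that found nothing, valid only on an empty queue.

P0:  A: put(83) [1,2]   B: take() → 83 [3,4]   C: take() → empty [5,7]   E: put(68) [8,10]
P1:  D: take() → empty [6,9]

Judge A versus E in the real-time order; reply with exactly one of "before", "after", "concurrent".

A spans [1,2], E spans [8,10]
resp(A)=2 < inv(E)=8

before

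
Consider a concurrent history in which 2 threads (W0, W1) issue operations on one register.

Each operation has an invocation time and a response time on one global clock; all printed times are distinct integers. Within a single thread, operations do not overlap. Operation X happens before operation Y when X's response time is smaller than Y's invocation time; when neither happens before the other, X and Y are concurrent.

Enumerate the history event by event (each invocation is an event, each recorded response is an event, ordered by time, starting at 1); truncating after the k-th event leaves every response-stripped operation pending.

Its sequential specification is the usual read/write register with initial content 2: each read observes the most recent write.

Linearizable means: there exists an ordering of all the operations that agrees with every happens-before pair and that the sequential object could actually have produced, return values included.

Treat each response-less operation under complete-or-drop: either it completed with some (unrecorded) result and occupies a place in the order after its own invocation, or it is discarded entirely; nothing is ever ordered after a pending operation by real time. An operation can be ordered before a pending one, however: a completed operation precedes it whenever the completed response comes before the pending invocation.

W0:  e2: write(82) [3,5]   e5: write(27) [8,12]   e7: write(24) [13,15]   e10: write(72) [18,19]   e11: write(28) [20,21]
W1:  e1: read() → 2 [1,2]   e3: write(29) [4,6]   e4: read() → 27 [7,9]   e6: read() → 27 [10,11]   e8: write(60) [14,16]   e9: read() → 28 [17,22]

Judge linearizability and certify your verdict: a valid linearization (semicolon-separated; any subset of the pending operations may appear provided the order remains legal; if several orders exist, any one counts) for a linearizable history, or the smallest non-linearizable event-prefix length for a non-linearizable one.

linearizable — witness: e1; e2; e3; e5; e4; e6; e7; e8; e10; e11; e9

after step 1 (e1 read() → 2): value 2
after step 2 (e2 write(82)): value 82
after step 3 (e3 write(29)): value 29
after step 4 (e5 write(27)): value 27
after step 5 (e4 read() → 27): value 27
after step 6 (e6 read() → 27): value 27
after step 7 (e7 write(24)): value 24
after step 8 (e8 write(60)): value 60
after step 9 (e10 write(72)): value 72
after step 10 (e11 write(28)): value 28
after step 11 (e9 read() → 28): value 28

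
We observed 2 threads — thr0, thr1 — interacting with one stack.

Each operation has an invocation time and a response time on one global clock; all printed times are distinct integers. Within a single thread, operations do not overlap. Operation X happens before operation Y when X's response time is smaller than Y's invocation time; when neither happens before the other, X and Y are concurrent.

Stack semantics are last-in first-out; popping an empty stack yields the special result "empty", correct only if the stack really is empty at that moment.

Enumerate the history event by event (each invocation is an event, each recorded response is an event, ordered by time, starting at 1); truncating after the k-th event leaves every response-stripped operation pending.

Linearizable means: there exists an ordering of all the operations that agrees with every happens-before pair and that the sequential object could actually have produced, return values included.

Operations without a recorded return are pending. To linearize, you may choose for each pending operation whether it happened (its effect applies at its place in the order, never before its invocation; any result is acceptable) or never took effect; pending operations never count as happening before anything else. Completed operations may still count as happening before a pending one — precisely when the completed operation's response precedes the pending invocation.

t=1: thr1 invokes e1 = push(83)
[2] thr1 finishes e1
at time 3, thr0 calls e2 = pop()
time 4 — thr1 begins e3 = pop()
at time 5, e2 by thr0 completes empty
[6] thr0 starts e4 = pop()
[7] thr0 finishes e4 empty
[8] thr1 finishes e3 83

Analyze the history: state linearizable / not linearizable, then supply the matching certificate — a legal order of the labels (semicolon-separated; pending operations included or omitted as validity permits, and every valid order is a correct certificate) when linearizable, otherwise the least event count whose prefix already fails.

1. e1 push(83), leaving stack <83>
2. e3 pop() → 83, leaving stack <>
3. e2 pop() → empty, leaving stack <>
4. e4 pop() → empty, leaving stack <>

linearizable — witness: e1; e3; e2; e4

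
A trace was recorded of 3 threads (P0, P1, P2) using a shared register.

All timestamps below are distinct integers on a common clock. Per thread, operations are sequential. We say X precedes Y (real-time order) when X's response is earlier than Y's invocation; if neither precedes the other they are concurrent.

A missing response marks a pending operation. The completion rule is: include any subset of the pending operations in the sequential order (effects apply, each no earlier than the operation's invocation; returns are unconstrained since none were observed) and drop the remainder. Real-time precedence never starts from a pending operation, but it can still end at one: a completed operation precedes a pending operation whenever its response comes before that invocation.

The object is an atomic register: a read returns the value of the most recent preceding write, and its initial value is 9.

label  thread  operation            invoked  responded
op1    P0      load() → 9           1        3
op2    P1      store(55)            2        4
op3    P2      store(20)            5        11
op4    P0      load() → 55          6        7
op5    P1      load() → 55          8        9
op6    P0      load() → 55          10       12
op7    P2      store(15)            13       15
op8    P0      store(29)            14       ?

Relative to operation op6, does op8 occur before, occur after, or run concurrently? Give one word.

after

op8 spans [14,…), op6 spans [10,12]
resp(op6)=12 < inv(op8)=14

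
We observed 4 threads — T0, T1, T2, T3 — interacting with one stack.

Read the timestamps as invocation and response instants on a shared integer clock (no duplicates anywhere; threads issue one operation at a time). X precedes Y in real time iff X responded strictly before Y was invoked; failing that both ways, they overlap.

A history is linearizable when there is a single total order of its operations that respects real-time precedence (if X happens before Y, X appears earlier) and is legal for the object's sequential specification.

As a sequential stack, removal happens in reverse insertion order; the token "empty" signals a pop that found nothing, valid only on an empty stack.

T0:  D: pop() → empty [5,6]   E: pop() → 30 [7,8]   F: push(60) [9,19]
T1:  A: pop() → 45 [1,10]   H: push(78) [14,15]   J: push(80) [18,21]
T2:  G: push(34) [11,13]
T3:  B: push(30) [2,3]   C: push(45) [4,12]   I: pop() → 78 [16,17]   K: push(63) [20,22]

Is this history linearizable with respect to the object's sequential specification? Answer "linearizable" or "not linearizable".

not linearizable

prefix check: 1..7 passes, 1..8 fails once E's time-8 response joins
a single order respects real time; the 3 completed stack operations fail replay along it
every completion of the 2 pending operations (A, C) was checked; none linearizes
for example B, D, E (pending dropped) fails at step 2: D pop() → empty is not legal there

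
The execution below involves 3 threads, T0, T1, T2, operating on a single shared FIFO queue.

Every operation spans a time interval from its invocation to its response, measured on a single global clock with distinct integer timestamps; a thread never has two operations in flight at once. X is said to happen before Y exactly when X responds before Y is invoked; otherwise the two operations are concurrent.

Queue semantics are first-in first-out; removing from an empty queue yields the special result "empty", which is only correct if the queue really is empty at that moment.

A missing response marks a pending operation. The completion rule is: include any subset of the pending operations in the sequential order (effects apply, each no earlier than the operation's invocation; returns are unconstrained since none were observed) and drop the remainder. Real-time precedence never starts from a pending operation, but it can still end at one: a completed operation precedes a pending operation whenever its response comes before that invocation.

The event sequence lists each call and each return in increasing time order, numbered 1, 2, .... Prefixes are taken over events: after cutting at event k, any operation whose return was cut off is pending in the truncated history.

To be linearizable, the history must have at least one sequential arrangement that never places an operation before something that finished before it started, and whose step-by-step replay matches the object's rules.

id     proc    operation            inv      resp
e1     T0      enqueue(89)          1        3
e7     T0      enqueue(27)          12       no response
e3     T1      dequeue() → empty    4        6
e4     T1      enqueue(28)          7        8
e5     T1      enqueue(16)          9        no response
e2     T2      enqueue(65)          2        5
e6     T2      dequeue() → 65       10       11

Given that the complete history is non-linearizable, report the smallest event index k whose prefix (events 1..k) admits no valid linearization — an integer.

6

one valid order for events 1..5 is e1, e2:
1. e1 enqueue(89), leaving queue <89>
2. e2 enqueue(65), leaving queue <89,65>
with event 6 included (e3 responding at time 6), all real-time-consistent orders fail
for example e1, e2, e3 fails at step 3: e3 dequeue() → empty is not legal there
for example e1, e3, e2 fails at step 2: e3 dequeue() → empty is not legal there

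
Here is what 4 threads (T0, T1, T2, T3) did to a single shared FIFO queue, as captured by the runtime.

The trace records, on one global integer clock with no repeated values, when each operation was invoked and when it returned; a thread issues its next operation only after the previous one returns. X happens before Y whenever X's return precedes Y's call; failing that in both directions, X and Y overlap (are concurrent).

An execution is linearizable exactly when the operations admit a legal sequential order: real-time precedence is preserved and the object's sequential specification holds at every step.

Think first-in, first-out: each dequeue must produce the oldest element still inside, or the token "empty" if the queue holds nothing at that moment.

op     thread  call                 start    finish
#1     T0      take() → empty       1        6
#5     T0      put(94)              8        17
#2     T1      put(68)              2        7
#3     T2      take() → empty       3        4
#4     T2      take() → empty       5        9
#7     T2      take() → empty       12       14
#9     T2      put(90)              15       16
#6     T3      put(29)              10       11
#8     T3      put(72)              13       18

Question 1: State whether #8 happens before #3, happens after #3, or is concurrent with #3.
#8 spans [13,18], #3 spans [3,4]
resp(#3)=4 < inv(#8)=13

after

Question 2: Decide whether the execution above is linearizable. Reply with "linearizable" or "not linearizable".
cut after 13 events: linearizable; cut after 14 events (#7 responds, time 14): not linearizable
12 orders of the 6 completed FIFO queue ops respect real time; none is legal
no completion choice of the 2 pending operations (#5, #8) rescues it — every subset was tried
one such order, #1, #2, #3, #4, #6, #7 (pending dropped), breaks at step 3 where #3 take() → empty is illegal
one such order, #1, #3, #2, #4, #6, #7 (pending dropped), breaks at step 4 where #4 take() → empty is illegal

not linearizable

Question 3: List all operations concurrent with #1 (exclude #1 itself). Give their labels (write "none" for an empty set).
#1 spans [1,6]: anything still running between times 1 and 6 counts as concurrent
#2 [2,7]: concurrent
#3 [3,4]: concurrent
#4 [5,9]: concurrent
#5 [8,17]: after
#6 [10,11]: after
#7 [12,14]: after
#8 [13,18]: after
#9 [15,16]: after

#2, #3, #4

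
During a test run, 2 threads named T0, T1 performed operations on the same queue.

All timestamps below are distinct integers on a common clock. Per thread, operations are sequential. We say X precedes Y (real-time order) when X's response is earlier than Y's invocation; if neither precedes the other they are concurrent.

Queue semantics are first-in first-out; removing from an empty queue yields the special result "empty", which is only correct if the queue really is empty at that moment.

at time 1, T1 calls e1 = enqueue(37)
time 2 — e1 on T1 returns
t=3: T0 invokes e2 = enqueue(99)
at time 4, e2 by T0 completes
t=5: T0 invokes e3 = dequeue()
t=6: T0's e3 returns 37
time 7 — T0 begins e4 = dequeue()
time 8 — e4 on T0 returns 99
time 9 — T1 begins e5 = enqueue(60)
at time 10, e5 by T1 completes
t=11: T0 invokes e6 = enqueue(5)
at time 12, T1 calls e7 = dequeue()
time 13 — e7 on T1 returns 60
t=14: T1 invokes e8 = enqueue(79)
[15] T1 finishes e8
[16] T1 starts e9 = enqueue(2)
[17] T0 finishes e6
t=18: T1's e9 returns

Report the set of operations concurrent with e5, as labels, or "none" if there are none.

none

e5 runs from 9 to 10; window-overlapping ops are concurrent
e1 [1,2]: before
e2 [3,4]: before
e3 [5,6]: before
e4 [7,8]: before
e6 [11,17]: after
e7 [12,13]: after
e8 [14,15]: after
e9 [16,18]: after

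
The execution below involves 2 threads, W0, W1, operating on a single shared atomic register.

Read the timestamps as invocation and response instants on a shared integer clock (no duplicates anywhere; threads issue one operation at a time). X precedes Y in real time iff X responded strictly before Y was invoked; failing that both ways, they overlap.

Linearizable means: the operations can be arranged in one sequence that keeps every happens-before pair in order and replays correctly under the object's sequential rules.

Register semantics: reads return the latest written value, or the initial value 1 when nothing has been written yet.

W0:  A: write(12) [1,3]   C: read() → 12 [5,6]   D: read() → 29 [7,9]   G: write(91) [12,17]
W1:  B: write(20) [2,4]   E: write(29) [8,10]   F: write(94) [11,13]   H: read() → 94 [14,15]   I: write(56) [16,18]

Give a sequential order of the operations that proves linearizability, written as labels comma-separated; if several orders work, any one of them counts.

step 1: B write(20) — value 20
step 2: A write(12) — value 12
step 3: C read() → 12 — value 12
step 4: E write(29) — value 29
step 5: D read() → 29 — value 29
step 6: F write(94) — value 94
step 7: H read() → 94 — value 94
step 8: G write(91) — value 91
step 9: I write(56) — value 56

B, A, C, E, D, F, H, G, I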